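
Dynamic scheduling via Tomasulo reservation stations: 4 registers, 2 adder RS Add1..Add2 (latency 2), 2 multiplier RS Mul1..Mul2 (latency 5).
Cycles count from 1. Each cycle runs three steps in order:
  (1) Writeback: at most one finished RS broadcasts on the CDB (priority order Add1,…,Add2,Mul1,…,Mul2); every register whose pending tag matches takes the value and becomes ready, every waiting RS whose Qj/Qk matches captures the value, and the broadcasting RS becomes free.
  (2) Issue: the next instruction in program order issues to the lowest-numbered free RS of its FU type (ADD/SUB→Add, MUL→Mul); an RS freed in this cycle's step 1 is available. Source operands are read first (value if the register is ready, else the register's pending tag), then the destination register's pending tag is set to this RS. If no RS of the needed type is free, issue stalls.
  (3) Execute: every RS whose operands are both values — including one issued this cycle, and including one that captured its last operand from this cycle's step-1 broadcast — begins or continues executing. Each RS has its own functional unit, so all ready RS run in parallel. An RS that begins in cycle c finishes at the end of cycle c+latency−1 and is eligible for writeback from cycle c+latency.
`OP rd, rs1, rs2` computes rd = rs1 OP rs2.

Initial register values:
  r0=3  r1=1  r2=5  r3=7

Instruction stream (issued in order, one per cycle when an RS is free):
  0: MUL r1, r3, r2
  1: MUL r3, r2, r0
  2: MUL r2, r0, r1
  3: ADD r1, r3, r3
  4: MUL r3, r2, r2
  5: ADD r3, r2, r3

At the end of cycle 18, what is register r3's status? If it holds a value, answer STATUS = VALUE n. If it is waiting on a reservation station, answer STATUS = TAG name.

c1: issue MUL r1<-Mul1 | r0:3,r1:Mul1,r2:5,r3:7
c2: issue MUL r3<-Mul2 | r0:3,r1:Mul1,r2:5,r3:Mul2
c3: stall | r0:3,r1:Mul1,r2:5,r3:Mul2
c4: stall | r0:3,r1:Mul1,r2:5,r3:Mul2
c5: stall | r0:3,r1:Mul1,r2:5,r3:Mul2
c6: CDB Mul1=35; issue MUL r2<-Mul1 | r0:3,r1:35,r2:Mul1,r3:Mul2
c7: CDB Mul2=15; issue ADD r1<-Add1 | r0:3,r1:Add1,r2:Mul1,r3:15
c8: issue MUL r3<-Mul2 | r0:3,r1:Add1,r2:Mul1,r3:Mul2
c9: CDB Add1=30; issue ADD r3<-Add1 | r0:3,r1:30,r2:Mul1,r3:Add1
c10: - | r0:3,r1:30,r2:Mul1,r3:Add1
c11: CDB Mul1=105 | r0:3,r1:30,r2:105,r3:Add1
c12: - | r0:3,r1:30,r2:105,r3:Add1
c13: - | r0:3,r1:30,r2:105,r3:Add1
c14: - | r0:3,r1:30,r2:105,r3:Add1
c15: - | r0:3,r1:30,r2:105,r3:Add1
c16: CDB Mul2=11025 | r0:3,r1:30,r2:105,r3:Add1
c17: - | r0:3,r1:30,r2:105,r3:Add1
c18: CDB Add1=11130 | r0:3,r1:30,r2:105,r3:11130

STATUS = VALUE 11130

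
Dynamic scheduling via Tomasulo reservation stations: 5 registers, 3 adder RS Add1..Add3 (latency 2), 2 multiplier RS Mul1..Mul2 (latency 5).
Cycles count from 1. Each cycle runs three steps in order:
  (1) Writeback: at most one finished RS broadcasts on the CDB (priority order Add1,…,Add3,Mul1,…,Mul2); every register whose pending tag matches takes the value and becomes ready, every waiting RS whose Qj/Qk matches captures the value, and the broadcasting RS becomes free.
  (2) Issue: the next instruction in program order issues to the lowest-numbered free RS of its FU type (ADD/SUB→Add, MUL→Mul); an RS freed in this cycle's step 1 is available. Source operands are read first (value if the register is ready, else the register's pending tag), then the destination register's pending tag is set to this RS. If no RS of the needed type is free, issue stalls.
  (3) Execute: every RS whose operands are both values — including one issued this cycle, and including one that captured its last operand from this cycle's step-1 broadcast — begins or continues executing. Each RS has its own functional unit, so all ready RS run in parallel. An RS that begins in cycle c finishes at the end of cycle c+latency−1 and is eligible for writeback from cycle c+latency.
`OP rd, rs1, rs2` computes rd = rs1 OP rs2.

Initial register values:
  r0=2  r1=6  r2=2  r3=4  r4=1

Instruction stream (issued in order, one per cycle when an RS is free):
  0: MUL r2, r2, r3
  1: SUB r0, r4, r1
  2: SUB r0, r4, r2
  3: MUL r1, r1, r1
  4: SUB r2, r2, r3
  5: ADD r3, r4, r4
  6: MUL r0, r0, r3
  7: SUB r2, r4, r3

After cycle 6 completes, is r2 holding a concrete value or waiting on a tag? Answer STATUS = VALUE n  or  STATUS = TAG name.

STATUS = TAG Add1

c1: issue MUL r2<-Mul1 | r0:2,r1:6,r2:Mul1,r3:4,r4:1
c2: issue SUB r0<-Add1 | r0:Add1,r1:6,r2:Mul1,r3:4,r4:1
c3: issue SUB r0<-Add2 | r0:Add2,r1:6,r2:Mul1,r3:4,r4:1
c4: CDB Add1=-5; issue MUL r1<-Mul2 | r0:Add2,r1:Mul2,r2:Mul1,r3:4,r4:1
c5: issue SUB r2<-Add1 | r0:Add2,r1:Mul2,r2:Add1,r3:4,r4:1
c6: CDB Mul1=8; issue ADD r3<-Add3 | r0:Add2,r1:Mul2,r2:Add1,r3:Add3,r4:1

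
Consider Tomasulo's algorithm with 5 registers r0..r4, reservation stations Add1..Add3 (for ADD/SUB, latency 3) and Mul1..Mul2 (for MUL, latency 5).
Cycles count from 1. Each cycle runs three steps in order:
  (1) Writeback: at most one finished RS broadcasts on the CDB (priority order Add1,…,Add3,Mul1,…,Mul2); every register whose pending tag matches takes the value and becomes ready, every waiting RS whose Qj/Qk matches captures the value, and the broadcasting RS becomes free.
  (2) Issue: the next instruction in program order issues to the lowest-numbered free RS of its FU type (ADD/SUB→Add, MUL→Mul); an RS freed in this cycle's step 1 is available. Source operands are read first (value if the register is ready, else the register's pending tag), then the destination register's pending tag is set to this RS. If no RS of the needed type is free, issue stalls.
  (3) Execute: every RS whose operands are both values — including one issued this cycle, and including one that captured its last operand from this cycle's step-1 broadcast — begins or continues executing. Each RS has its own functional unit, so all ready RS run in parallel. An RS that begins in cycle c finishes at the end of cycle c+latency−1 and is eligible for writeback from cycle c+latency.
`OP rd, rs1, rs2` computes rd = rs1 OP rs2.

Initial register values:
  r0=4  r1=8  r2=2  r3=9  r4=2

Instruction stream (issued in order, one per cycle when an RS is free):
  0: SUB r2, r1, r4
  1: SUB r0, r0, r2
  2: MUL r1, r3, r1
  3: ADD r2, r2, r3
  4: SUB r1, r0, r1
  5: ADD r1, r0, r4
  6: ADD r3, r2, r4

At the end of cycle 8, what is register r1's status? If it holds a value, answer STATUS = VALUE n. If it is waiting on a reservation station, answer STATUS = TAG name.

  c1: issue SUB r2<-Add1  regs: r0:4,r1:8,r2:Add1,r3:9,r4:2
  c2: issue SUB r0<-Add2  regs: r0:Add2,r1:8,r2:Add1,r3:9,r4:2
  c3: issue MUL r1<-Mul1  regs: r0:Add2,r1:Mul1,r2:Add1,r3:9,r4:2
  c4: CDB Add1=6; issue ADD r2<-Add1  regs: r0:Add2,r1:Mul1,r2:Add1,r3:9,r4:2
  c5: issue SUB r1<-Add3  regs: r0:Add2,r1:Add3,r2:Add1,r3:9,r4:2
  c6: stall  regs: r0:Add2,r1:Add3,r2:Add1,r3:9,r4:2
  c7: CDB Add1=15; issue ADD r1<-Add1  regs: r0:Add2,r1:Add1,r2:15,r3:9,r4:2
  c8: CDB Add2=-2; issue ADD r3<-Add2  regs: r0:-2,r1:Add1,r2:15,r3:Add2,r4:2

STATUS = TAG Add1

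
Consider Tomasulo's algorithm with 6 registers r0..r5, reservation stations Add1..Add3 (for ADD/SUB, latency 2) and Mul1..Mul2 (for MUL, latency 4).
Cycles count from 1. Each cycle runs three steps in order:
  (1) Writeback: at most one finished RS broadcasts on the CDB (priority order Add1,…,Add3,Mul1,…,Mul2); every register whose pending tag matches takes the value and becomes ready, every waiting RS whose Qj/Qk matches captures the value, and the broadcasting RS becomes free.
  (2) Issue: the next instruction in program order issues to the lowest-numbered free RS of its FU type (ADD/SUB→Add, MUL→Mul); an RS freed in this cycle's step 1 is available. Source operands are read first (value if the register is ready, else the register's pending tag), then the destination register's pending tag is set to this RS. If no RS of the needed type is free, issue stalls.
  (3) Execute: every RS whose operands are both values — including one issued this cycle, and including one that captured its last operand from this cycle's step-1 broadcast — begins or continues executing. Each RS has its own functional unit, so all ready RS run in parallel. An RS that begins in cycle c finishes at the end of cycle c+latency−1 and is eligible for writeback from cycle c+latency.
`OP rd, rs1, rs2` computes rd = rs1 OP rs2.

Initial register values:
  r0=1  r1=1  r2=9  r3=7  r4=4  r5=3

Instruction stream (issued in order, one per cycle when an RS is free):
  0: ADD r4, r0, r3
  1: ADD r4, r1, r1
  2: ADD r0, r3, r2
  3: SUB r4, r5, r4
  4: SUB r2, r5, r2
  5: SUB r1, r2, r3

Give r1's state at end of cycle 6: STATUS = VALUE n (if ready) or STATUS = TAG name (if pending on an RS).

cycle 1: issue ADD r4<-Add1 // r0:1,r1:1,r2:9,r3:7,r4:Add1,r5:3
cycle 2: issue ADD r4<-Add2 // r0:1,r1:1,r2:9,r3:7,r4:Add2,r5:3
cycle 3: CDB Add1=8; issue ADD r0<-Add1 // r0:Add1,r1:1,r2:9,r3:7,r4:Add2,r5:3
cycle 4: CDB Add2=2; issue SUB r4<-Add2 // r0:Add1,r1:1,r2:9,r3:7,r4:Add2,r5:3
cycle 5: CDB Add1=16; issue SUB r2<-Add1 // r0:16,r1:1,r2:Add1,r3:7,r4:Add2,r5:3
cycle 6: CDB Add2=1; issue SUB r1<-Add2 // r0:16,r1:Add2,r2:Add1,r3:7,r4:1,r5:3

STATUS = TAG Add2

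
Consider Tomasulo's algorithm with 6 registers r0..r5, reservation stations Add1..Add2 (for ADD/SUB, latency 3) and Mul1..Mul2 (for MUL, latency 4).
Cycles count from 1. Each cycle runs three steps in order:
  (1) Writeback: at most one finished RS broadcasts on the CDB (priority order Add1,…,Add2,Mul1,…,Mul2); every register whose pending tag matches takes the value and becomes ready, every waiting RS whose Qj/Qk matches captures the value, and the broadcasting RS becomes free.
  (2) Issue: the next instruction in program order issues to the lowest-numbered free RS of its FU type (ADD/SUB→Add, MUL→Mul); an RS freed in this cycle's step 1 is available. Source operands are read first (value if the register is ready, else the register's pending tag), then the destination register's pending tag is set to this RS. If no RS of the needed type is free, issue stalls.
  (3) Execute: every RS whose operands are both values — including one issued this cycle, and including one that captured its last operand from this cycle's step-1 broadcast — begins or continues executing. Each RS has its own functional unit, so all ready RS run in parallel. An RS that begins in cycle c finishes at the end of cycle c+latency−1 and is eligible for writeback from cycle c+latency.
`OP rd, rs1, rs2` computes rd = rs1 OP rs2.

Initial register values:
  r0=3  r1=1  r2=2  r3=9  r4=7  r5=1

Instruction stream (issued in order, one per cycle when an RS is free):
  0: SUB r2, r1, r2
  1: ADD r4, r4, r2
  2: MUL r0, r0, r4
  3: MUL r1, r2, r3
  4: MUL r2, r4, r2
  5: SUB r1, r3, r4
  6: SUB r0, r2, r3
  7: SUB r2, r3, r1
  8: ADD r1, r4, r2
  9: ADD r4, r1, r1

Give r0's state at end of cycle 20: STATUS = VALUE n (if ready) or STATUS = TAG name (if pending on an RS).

STATUS = VALUE -15

  c1: issue SUB r2<-Add1  regs: r0:3,r1:1,r2:Add1,r3:9,r4:7,r5:1
  c2: issue ADD r4<-Add2  regs: r0:3,r1:1,r2:Add1,r3:9,r4:Add2,r5:1
  c3: issue MUL r0<-Mul1  regs: r0:Mul1,r1:1,r2:Add1,r3:9,r4:Add2,r5:1
  c4: CDB Add1=-1; issue MUL r1<-Mul2  regs: r0:Mul1,r1:Mul2,r2:-1,r3:9,r4:Add2,r5:1
  c5: stall  regs: r0:Mul1,r1:Mul2,r2:-1,r3:9,r4:Add2,r5:1
  c6: stall  regs: r0:Mul1,r1:Mul2,r2:-1,r3:9,r4:Add2,r5:1
  c7: CDB Add2=6; stall  regs: r0:Mul1,r1:Mul2,r2:-1,r3:9,r4:6,r5:1
  c8: CDB Mul2=-9; issue MUL r2<-Mul2  regs: r0:Mul1,r1:-9,r2:Mul2,r3:9,r4:6,r5:1
  c9: issue SUB r1<-Add1  regs: r0:Mul1,r1:Add1,r2:Mul2,r3:9,r4:6,r5:1
  c10: issue SUB r0<-Add2  regs: r0:Add2,r1:Add1,r2:Mul2,r3:9,r4:6,r5:1
  c11: CDB Mul1=18; stall  regs: r0:Add2,r1:Add1,r2:Mul2,r3:9,r4:6,r5:1
  c12: CDB Add1=3; issue SUB r2<-Add1  regs: r0:Add2,r1:3,r2:Add1,r3:9,r4:6,r5:1
  c13: CDB Mul2=-6; stall  regs: r0:Add2,r1:3,r2:Add1,r3:9,r4:6,r5:1
  c14: stall  regs: r0:Add2,r1:3,r2:Add1,r3:9,r4:6,r5:1
  c15: CDB Add1=6; issue ADD r1<-Add1  regs: r0:Add2,r1:Add1,r2:6,r3:9,r4:6,r5:1
  c16: CDB Add2=-15; issue ADD r4<-Add2  regs: r0:-15,r1:Add1,r2:6,r3:9,r4:Add2,r5:1
  c17: -  regs: r0:-15,r1:Add1,r2:6,r3:9,r4:Add2,r5:1
  c18: CDB Add1=12  regs: r0:-15,r1:12,r2:6,r3:9,r4:Add2,r5:1
  c19: -  regs: r0:-15,r1:12,r2:6,r3:9,r4:Add2,r5:1
  c20: -  regs: r0:-15,r1:12,r2:6,r3:9,r4:Add2,r5:1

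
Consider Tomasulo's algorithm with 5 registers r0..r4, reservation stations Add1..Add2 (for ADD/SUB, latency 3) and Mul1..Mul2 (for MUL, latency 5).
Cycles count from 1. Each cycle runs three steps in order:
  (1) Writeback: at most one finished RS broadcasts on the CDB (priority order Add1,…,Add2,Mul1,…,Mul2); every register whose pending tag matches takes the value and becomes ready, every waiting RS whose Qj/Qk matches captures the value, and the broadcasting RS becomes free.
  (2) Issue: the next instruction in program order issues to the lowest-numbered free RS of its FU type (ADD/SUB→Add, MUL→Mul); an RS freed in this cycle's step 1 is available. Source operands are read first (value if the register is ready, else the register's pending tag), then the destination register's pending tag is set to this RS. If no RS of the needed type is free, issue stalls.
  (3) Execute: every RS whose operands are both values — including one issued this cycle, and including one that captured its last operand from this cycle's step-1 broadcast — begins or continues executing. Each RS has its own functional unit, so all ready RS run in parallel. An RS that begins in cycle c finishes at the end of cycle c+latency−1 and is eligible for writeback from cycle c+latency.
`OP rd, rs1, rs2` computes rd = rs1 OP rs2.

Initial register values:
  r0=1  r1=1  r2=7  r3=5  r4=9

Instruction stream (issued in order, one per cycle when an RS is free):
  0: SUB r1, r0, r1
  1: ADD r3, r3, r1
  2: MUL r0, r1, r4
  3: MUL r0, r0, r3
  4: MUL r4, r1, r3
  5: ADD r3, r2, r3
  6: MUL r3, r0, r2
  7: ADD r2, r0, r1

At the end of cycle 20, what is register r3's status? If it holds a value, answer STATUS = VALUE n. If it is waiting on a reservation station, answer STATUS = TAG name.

c1: issue SUB r1<-Add1 | r0:1,r1:Add1,r2:7,r3:5,r4:9
c2: issue ADD r3<-Add2 | r0:1,r1:Add1,r2:7,r3:Add2,r4:9
c3: issue MUL r0<-Mul1 | r0:Mul1,r1:Add1,r2:7,r3:Add2,r4:9
c4: CDB Add1=0; issue MUL r0<-Mul2 | r0:Mul2,r1:0,r2:7,r3:Add2,r4:9
c5: stall | r0:Mul2,r1:0,r2:7,r3:Add2,r4:9
c6: stall | r0:Mul2,r1:0,r2:7,r3:Add2,r4:9
c7: CDB Add2=5; stall | r0:Mul2,r1:0,r2:7,r3:5,r4:9
c8: stall | r0:Mul2,r1:0,r2:7,r3:5,r4:9
c9: CDB Mul1=0; issue MUL r4<-Mul1 | r0:Mul2,r1:0,r2:7,r3:5,r4:Mul1
c10: issue ADD r3<-Add1 | r0:Mul2,r1:0,r2:7,r3:Add1,r4:Mul1
c11: stall | r0:Mul2,r1:0,r2:7,r3:Add1,r4:Mul1
c12: stall | r0:Mul2,r1:0,r2:7,r3:Add1,r4:Mul1
c13: CDB Add1=12; stall | r0:Mul2,r1:0,r2:7,r3:12,r4:Mul1
c14: CDB Mul1=0; issue MUL r3<-Mul1 | r0:Mul2,r1:0,r2:7,r3:Mul1,r4:0
c15: CDB Mul2=0; issue ADD r2<-Add1 | r0:0,r1:0,r2:Add1,r3:Mul1,r4:0
c16: - | r0:0,r1:0,r2:Add1,r3:Mul1,r4:0
c17: - | r0:0,r1:0,r2:Add1,r3:Mul1,r4:0
c18: CDB Add1=0 | r0:0,r1:0,r2:0,r3:Mul1,r4:0
c19: - | r0:0,r1:0,r2:0,r3:Mul1,r4:0
c20: CDB Mul1=0 | r0:0,r1:0,r2:0,r3:0,r4:0

STATUS = VALUE 0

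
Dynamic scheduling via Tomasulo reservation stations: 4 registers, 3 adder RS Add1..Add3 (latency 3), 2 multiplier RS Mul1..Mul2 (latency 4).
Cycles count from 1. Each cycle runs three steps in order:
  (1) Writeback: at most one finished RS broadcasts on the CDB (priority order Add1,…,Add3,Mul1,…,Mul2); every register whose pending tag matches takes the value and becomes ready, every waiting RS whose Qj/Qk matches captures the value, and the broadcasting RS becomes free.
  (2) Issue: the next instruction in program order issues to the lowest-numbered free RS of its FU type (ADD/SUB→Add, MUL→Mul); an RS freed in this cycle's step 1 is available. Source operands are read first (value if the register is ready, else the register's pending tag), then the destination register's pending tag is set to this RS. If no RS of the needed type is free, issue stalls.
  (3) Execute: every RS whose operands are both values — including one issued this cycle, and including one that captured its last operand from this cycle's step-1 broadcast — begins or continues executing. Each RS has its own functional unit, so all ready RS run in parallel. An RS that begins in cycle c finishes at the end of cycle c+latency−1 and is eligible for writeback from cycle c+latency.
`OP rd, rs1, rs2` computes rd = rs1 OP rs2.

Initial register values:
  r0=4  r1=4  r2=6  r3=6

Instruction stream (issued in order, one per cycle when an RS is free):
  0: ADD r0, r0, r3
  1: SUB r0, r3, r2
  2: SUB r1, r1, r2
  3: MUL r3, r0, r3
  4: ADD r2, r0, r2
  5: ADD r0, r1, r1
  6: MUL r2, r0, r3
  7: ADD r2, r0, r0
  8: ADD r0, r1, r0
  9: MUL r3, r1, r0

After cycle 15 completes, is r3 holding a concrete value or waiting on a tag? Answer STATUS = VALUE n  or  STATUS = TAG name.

STATUS = TAG Mul1

cycle 1: issue ADD r0<-Add1 // r0:Add1,r1:4,r2:6,r3:6
cycle 2: issue SUB r0<-Add2 // r0:Add2,r1:4,r2:6,r3:6
cycle 3: issue SUB r1<-Add3 // r0:Add2,r1:Add3,r2:6,r3:6
cycle 4: CDB Add1=10; issue MUL r3<-Mul1 // r0:Add2,r1:Add3,r2:6,r3:Mul1
cycle 5: CDB Add2=0; issue ADD r2<-Add1 // r0:0,r1:Add3,r2:Add1,r3:Mul1
cycle 6: CDB Add3=-2; issue ADD r0<-Add2 // r0:Add2,r1:-2,r2:Add1,r3:Mul1
cycle 7: issue MUL r2<-Mul2 // r0:Add2,r1:-2,r2:Mul2,r3:Mul1
cycle 8: CDB Add1=6; issue ADD r2<-Add1 // r0:Add2,r1:-2,r2:Add1,r3:Mul1
cycle 9: CDB Add2=-4; issue ADD r0<-Add2 // r0:Add2,r1:-2,r2:Add1,r3:Mul1
cycle 10: CDB Mul1=0; issue MUL r3<-Mul1 // r0:Add2,r1:-2,r2:Add1,r3:Mul1
cycle 11: - // r0:Add2,r1:-2,r2:Add1,r3:Mul1
cycle 12: CDB Add1=-8 // r0:Add2,r1:-2,r2:-8,r3:Mul1
cycle 13: CDB Add2=-6 // r0:-6,r1:-2,r2:-8,r3:Mul1
cycle 14: CDB Mul2=0 // r0:-6,r1:-2,r2:-8,r3:Mul1
cycle 15: - // r0:-6,r1:-2,r2:-8,r3:Mul1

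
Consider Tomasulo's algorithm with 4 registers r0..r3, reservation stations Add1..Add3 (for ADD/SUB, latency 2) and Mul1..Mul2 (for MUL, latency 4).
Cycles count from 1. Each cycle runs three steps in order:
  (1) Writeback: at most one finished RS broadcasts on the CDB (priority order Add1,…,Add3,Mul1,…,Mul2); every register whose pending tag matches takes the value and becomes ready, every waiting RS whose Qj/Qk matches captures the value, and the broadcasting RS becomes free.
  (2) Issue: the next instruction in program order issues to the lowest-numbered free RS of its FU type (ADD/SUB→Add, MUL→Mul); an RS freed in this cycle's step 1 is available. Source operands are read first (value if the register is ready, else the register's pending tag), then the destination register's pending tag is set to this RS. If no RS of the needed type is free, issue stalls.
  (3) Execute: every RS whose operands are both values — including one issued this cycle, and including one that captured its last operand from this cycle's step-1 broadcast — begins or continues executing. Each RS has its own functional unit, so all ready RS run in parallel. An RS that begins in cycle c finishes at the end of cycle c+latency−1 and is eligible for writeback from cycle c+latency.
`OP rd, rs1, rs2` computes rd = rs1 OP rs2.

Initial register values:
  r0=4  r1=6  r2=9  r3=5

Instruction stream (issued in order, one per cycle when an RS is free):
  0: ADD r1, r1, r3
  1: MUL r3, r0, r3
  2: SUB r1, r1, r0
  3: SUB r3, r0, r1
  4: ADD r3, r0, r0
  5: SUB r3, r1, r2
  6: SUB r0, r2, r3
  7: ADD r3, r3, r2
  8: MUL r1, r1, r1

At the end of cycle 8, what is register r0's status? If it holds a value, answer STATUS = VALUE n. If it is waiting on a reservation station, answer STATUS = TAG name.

cycle 1: issue ADD r1<-Add1 // r0:4,r1:Add1,r2:9,r3:5
cycle 2: issue MUL r3<-Mul1 // r0:4,r1:Add1,r2:9,r3:Mul1
cycle 3: CDB Add1=11; issue SUB r1<-Add1 // r0:4,r1:Add1,r2:9,r3:Mul1
cycle 4: issue SUB r3<-Add2 // r0:4,r1:Add1,r2:9,r3:Add2
cycle 5: CDB Add1=7; issue ADD r3<-Add1 // r0:4,r1:7,r2:9,r3:Add1
cycle 6: CDB Mul1=20; issue SUB r3<-Add3 // r0:4,r1:7,r2:9,r3:Add3
cycle 7: CDB Add1=8; issue SUB r0<-Add1 // r0:Add1,r1:7,r2:9,r3:Add3
cycle 8: CDB Add2=-3; issue ADD r3<-Add2 // r0:Add1,r1:7,r2:9,r3:Add2

STATUS = TAG Add1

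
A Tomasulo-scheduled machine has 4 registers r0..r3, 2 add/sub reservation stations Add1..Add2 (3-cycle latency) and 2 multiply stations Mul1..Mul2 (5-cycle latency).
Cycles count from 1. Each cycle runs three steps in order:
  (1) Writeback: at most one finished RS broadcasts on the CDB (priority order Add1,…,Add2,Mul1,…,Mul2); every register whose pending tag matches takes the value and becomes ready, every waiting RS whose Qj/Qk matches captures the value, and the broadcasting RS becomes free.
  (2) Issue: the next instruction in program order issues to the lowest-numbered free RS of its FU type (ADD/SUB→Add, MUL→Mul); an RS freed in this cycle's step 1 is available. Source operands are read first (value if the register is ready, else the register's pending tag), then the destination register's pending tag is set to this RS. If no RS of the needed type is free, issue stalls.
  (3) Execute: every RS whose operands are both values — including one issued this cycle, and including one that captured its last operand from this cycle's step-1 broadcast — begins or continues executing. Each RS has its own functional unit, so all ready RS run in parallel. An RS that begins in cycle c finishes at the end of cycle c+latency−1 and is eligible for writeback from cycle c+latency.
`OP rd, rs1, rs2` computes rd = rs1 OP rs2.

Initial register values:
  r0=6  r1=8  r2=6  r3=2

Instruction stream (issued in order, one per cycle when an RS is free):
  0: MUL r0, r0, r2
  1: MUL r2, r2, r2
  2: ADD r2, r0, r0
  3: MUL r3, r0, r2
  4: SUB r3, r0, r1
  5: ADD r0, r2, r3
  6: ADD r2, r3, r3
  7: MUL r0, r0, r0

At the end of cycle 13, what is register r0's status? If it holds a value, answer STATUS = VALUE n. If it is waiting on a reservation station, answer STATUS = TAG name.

c1: issue MUL r0<-Mul1 | r0:Mul1,r1:8,r2:6,r3:2
c2: issue MUL r2<-Mul2 | r0:Mul1,r1:8,r2:Mul2,r3:2
c3: issue ADD r2<-Add1 | r0:Mul1,r1:8,r2:Add1,r3:2
c4: stall | r0:Mul1,r1:8,r2:Add1,r3:2
c5: stall | r0:Mul1,r1:8,r2:Add1,r3:2
c6: CDB Mul1=36; issue MUL r3<-Mul1 | r0:36,r1:8,r2:Add1,r3:Mul1
c7: CDB Mul2=36; issue SUB r3<-Add2 | r0:36,r1:8,r2:Add1,r3:Add2
c8: stall | r0:36,r1:8,r2:Add1,r3:Add2
c9: CDB Add1=72; issue ADD r0<-Add1 | r0:Add1,r1:8,r2:72,r3:Add2
c10: CDB Add2=28; issue ADD r2<-Add2 | r0:Add1,r1:8,r2:Add2,r3:28
c11: issue MUL r0<-Mul2 | r0:Mul2,r1:8,r2:Add2,r3:28
c12: - | r0:Mul2,r1:8,r2:Add2,r3:28
c13: CDB Add1=100 | r0:Mul2,r1:8,r2:Add2,r3:28

STATUS = TAG Mul2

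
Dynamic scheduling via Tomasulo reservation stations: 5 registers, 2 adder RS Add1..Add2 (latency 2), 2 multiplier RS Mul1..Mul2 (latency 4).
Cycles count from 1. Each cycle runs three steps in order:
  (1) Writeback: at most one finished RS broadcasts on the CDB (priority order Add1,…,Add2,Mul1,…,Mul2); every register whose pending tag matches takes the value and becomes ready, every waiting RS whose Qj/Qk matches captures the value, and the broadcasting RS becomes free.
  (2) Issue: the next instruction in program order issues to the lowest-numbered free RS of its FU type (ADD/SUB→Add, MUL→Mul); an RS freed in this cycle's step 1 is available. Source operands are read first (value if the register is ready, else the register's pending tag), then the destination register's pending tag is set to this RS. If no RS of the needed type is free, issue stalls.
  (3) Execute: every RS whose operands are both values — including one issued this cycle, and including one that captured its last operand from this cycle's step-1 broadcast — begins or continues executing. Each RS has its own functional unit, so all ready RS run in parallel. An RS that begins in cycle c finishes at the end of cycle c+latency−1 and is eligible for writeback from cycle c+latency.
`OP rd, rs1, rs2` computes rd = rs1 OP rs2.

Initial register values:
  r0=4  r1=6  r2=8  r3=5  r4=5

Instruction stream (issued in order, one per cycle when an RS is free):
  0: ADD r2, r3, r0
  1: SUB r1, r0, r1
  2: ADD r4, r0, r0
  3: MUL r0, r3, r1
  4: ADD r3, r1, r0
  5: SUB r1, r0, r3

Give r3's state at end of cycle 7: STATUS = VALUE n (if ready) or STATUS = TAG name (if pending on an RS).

STATUS = TAG Add1

c1: issue ADD r2<-Add1 | r0:4,r1:6,r2:Add1,r3:5,r4:5
c2: issue SUB r1<-Add2 | r0:4,r1:Add2,r2:Add1,r3:5,r4:5
c3: CDB Add1=9; issue ADD r4<-Add1 | r0:4,r1:Add2,r2:9,r3:5,r4:Add1
c4: CDB Add2=-2; issue MUL r0<-Mul1 | r0:Mul1,r1:-2,r2:9,r3:5,r4:Add1
c5: CDB Add1=8; issue ADD r3<-Add1 | r0:Mul1,r1:-2,r2:9,r3:Add1,r4:8
c6: issue SUB r1<-Add2 | r0:Mul1,r1:Add2,r2:9,r3:Add1,r4:8
c7: - | r0:Mul1,r1:Add2,r2:9,r3:Add1,r4:8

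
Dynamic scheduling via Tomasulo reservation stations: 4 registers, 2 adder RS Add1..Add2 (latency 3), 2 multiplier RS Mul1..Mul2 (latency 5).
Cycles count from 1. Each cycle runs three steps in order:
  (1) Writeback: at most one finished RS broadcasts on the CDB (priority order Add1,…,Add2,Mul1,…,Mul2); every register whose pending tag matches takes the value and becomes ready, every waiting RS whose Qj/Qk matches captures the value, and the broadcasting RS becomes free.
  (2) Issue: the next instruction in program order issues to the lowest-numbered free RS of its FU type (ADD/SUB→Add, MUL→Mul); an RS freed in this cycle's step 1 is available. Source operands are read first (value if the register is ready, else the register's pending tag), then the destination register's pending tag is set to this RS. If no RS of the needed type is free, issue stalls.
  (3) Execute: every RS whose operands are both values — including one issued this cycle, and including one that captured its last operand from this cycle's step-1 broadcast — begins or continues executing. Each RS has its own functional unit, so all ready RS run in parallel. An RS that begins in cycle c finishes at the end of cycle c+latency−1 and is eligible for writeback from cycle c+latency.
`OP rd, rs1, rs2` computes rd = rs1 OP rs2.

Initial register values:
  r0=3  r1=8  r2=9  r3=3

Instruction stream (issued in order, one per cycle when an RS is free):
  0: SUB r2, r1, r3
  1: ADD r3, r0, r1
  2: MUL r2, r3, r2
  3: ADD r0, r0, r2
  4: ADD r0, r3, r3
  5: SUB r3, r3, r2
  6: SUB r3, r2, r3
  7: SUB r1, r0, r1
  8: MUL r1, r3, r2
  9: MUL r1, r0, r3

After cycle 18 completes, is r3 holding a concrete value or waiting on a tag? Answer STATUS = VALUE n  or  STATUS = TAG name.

cycle 1: issue SUB r2<-Add1 // r0:3,r1:8,r2:Add1,r3:3
cycle 2: issue ADD r3<-Add2 // r0:3,r1:8,r2:Add1,r3:Add2
cycle 3: issue MUL r2<-Mul1 // r0:3,r1:8,r2:Mul1,r3:Add2
cycle 4: CDB Add1=5; issue ADD r0<-Add1 // r0:Add1,r1:8,r2:Mul1,r3:Add2
cycle 5: CDB Add2=11; issue ADD r0<-Add2 // r0:Add2,r1:8,r2:Mul1,r3:11
cycle 6: stall // r0:Add2,r1:8,r2:Mul1,r3:11
cycle 7: stall // r0:Add2,r1:8,r2:Mul1,r3:11
cycle 8: CDB Add2=22; issue SUB r3<-Add2 // r0:22,r1:8,r2:Mul1,r3:Add2
cycle 9: stall // r0:22,r1:8,r2:Mul1,r3:Add2
cycle 10: CDB Mul1=55; stall // r0:22,r1:8,r2:55,r3:Add2
cycle 11: stall // r0:22,r1:8,r2:55,r3:Add2
cycle 12: stall // r0:22,r1:8,r2:55,r3:Add2
cycle 13: CDB Add1=58; issue SUB r3<-Add1 // r0:22,r1:8,r2:55,r3:Add1
cycle 14: CDB Add2=-44; issue SUB r1<-Add2 // r0:22,r1:Add2,r2:55,r3:Add1
cycle 15: issue MUL r1<-Mul1 // r0:22,r1:Mul1,r2:55,r3:Add1
cycle 16: issue MUL r1<-Mul2 // r0:22,r1:Mul2,r2:55,r3:Add1
cycle 17: CDB Add1=99 // r0:22,r1:Mul2,r2:55,r3:99
cycle 18: CDB Add2=14 // r0:22,r1:Mul2,r2:55,r3:99

STATUS = VALUE 99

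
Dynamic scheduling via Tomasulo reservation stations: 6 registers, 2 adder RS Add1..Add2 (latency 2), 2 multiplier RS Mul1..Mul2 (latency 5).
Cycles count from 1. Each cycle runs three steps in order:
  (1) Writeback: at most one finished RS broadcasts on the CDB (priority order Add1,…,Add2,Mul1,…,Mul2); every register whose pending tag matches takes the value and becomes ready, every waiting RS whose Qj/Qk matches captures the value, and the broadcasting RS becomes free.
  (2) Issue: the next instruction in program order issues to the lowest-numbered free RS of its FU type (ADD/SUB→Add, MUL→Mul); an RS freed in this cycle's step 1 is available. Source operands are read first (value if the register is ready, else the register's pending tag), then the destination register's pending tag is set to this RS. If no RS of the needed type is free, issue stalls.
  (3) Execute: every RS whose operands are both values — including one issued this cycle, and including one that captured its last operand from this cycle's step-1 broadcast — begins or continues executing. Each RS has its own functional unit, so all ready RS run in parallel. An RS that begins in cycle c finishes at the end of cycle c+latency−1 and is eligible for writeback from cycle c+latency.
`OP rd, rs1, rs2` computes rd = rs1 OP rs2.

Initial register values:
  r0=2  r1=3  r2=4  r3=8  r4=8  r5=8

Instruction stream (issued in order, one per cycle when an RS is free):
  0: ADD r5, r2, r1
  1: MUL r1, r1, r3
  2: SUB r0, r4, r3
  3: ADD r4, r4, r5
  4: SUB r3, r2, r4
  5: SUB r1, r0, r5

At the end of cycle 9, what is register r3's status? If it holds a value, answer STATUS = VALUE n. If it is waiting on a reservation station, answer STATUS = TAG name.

STATUS = VALUE -11

  c1: issue ADD r5<-Add1  regs: r0:2,r1:3,r2:4,r3:8,r4:8,r5:Add1
  c2: issue MUL r1<-Mul1  regs: r0:2,r1:Mul1,r2:4,r3:8,r4:8,r5:Add1
  c3: CDB Add1=7; issue SUB r0<-Add1  regs: r0:Add1,r1:Mul1,r2:4,r3:8,r4:8,r5:7
  c4: issue ADD r4<-Add2  regs: r0:Add1,r1:Mul1,r2:4,r3:8,r4:Add2,r5:7
  c5: CDB Add1=0; issue SUB r3<-Add1  regs: r0:0,r1:Mul1,r2:4,r3:Add1,r4:Add2,r5:7
  c6: CDB Add2=15; issue SUB r1<-Add2  regs: r0:0,r1:Add2,r2:4,r3:Add1,r4:15,r5:7
  c7: CDB Mul1=24  regs: r0:0,r1:Add2,r2:4,r3:Add1,r4:15,r5:7
  c8: CDB Add1=-11  regs: r0:0,r1:Add2,r2:4,r3:-11,r4:15,r5:7
  c9: CDB Add2=-7  regs: r0:0,r1:-7,r2:4,r3:-11,r4:15,r5:7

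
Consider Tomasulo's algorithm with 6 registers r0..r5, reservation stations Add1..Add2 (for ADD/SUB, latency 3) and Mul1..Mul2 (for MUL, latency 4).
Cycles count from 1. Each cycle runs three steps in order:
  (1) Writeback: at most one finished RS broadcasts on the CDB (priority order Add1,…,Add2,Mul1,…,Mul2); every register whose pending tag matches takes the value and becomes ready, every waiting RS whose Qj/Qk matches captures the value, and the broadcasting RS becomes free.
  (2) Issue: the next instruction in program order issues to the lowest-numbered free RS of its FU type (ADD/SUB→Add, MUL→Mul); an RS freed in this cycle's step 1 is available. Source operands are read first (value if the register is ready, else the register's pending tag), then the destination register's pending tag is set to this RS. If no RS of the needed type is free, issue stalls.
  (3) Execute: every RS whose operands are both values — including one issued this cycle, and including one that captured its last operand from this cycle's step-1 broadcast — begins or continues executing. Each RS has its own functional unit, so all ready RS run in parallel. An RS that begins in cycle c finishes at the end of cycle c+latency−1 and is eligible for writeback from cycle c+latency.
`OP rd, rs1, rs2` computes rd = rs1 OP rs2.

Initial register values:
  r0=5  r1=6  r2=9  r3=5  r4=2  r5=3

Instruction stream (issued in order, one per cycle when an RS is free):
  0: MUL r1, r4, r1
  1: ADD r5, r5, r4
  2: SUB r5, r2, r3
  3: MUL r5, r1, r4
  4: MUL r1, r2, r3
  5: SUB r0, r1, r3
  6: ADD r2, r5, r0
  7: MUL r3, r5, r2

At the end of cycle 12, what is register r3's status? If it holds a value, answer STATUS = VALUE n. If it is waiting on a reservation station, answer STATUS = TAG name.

STATUS = TAG Mul1

c1: issue MUL r1<-Mul1 | r0:5,r1:Mul1,r2:9,r3:5,r4:2,r5:3
c2: issue ADD r5<-Add1 | r0:5,r1:Mul1,r2:9,r3:5,r4:2,r5:Add1
c3: issue SUB r5<-Add2 | r0:5,r1:Mul1,r2:9,r3:5,r4:2,r5:Add2
c4: issue MUL r5<-Mul2 | r0:5,r1:Mul1,r2:9,r3:5,r4:2,r5:Mul2
c5: CDB Add1=5; stall | r0:5,r1:Mul1,r2:9,r3:5,r4:2,r5:Mul2
c6: CDB Add2=4; stall | r0:5,r1:Mul1,r2:9,r3:5,r4:2,r5:Mul2
c7: CDB Mul1=12; issue MUL r1<-Mul1 | r0:5,r1:Mul1,r2:9,r3:5,r4:2,r5:Mul2
c8: issue SUB r0<-Add1 | r0:Add1,r1:Mul1,r2:9,r3:5,r4:2,r5:Mul2
c9: issue ADD r2<-Add2 | r0:Add1,r1:Mul1,r2:Add2,r3:5,r4:2,r5:Mul2
c10: stall | r0:Add1,r1:Mul1,r2:Add2,r3:5,r4:2,r5:Mul2
c11: CDB Mul1=45; issue MUL r3<-Mul1 | r0:Add1,r1:45,r2:Add2,r3:Mul1,r4:2,r5:Mul2
c12: CDB Mul2=24 | r0:Add1,r1:45,r2:Add2,r3:Mul1,r4:2,r5:24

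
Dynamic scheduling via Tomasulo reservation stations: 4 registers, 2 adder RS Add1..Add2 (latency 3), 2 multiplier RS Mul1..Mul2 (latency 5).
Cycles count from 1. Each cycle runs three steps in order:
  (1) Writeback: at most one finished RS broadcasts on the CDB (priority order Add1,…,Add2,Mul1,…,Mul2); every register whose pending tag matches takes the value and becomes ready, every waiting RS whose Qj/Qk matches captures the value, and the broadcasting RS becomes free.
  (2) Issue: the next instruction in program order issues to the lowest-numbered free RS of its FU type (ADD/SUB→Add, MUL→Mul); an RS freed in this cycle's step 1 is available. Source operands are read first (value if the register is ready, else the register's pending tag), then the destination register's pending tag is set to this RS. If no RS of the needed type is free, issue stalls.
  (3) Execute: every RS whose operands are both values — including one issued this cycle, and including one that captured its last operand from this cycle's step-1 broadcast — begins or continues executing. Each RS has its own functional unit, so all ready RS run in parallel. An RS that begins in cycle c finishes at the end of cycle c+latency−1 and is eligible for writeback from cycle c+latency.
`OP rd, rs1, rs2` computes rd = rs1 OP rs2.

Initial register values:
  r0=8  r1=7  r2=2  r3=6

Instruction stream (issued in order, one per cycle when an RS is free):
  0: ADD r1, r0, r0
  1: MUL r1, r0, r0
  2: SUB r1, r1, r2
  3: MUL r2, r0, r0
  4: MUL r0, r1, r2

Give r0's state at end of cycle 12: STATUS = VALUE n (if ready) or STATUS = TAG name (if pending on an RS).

STATUS = TAG Mul1

cycle 1: issue ADD r1<-Add1 // r0:8,r1:Add1,r2:2,r3:6
cycle 2: issue MUL r1<-Mul1 // r0:8,r1:Mul1,r2:2,r3:6
cycle 3: issue SUB r1<-Add2 // r0:8,r1:Add2,r2:2,r3:6
cycle 4: CDB Add1=16; issue MUL r2<-Mul2 // r0:8,r1:Add2,r2:Mul2,r3:6
cycle 5: stall // r0:8,r1:Add2,r2:Mul2,r3:6
cycle 6: stall // r0:8,r1:Add2,r2:Mul2,r3:6
cycle 7: CDB Mul1=64; issue MUL r0<-Mul1 // r0:Mul1,r1:Add2,r2:Mul2,r3:6
cycle 8: - // r0:Mul1,r1:Add2,r2:Mul2,r3:6
cycle 9: CDB Mul2=64 // r0:Mul1,r1:Add2,r2:64,r3:6
cycle 10: CDB Add2=62 // r0:Mul1,r1:62,r2:64,r3:6
cycle 11: - // r0:Mul1,r1:62,r2:64,r3:6
cycle 12: - // r0:Mul1,r1:62,r2:64,r3:6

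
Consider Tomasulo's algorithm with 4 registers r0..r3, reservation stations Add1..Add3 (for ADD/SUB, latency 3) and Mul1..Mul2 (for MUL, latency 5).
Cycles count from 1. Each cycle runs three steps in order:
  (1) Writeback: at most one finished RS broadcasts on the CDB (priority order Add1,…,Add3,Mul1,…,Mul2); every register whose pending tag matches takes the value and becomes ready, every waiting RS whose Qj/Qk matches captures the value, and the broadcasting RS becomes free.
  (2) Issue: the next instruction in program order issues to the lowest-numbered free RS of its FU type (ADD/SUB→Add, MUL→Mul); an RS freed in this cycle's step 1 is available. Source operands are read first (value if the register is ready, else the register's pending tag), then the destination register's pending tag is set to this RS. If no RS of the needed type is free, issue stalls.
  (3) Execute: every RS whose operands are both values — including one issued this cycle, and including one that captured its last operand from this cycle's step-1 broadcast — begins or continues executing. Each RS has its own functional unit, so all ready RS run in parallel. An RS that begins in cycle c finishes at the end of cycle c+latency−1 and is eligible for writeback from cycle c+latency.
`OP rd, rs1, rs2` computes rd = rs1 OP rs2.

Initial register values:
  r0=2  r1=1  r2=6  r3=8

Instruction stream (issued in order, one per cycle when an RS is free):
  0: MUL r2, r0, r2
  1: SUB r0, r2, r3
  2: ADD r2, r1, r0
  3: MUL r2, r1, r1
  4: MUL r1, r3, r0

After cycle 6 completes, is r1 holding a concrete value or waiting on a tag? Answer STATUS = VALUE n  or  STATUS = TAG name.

  c1: issue MUL r2<-Mul1  regs: r0:2,r1:1,r2:Mul1,r3:8
  c2: issue SUB r0<-Add1  regs: r0:Add1,r1:1,r2:Mul1,r3:8
  c3: issue ADD r2<-Add2  regs: r0:Add1,r1:1,r2:Add2,r3:8
  c4: issue MUL r2<-Mul2  regs: r0:Add1,r1:1,r2:Mul2,r3:8
  c5: stall  regs: r0:Add1,r1:1,r2:Mul2,r3:8
  c6: CDB Mul1=12; issue MUL r1<-Mul1  regs: r0:Add1,r1:Mul1,r2:Mul2,r3:8

STATUS = TAG Mul1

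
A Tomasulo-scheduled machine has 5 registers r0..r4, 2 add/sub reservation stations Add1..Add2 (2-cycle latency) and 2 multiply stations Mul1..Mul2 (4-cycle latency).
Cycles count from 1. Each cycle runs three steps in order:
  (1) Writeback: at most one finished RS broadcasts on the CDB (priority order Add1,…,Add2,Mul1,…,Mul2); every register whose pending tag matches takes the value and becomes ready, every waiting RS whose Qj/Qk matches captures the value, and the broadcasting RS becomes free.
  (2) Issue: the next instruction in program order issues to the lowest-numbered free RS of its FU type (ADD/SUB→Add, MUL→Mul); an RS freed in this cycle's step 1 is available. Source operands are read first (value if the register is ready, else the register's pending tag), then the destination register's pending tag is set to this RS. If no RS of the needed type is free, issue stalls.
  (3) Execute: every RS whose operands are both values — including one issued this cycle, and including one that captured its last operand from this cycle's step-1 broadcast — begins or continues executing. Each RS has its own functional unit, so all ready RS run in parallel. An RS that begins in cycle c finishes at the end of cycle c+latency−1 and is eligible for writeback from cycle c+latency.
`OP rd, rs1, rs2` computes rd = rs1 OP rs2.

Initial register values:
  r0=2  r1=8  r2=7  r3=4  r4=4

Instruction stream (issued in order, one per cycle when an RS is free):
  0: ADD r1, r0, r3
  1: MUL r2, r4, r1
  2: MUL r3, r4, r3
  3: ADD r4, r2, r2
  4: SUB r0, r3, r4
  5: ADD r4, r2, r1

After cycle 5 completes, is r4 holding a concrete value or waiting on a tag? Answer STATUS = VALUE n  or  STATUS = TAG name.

STATUS = TAG Add1

  c1: issue ADD r1<-Add1  regs: r0:2,r1:Add1,r2:7,r3:4,r4:4
  c2: issue MUL r2<-Mul1  regs: r0:2,r1:Add1,r2:Mul1,r3:4,r4:4
  c3: CDB Add1=6; issue MUL r3<-Mul2  regs: r0:2,r1:6,r2:Mul1,r3:Mul2,r4:4
  c4: issue ADD r4<-Add1  regs: r0:2,r1:6,r2:Mul1,r3:Mul2,r4:Add1
  c5: issue SUB r0<-Add2  regs: r0:Add2,r1:6,r2:Mul1,r3:Mul2,r4:Add1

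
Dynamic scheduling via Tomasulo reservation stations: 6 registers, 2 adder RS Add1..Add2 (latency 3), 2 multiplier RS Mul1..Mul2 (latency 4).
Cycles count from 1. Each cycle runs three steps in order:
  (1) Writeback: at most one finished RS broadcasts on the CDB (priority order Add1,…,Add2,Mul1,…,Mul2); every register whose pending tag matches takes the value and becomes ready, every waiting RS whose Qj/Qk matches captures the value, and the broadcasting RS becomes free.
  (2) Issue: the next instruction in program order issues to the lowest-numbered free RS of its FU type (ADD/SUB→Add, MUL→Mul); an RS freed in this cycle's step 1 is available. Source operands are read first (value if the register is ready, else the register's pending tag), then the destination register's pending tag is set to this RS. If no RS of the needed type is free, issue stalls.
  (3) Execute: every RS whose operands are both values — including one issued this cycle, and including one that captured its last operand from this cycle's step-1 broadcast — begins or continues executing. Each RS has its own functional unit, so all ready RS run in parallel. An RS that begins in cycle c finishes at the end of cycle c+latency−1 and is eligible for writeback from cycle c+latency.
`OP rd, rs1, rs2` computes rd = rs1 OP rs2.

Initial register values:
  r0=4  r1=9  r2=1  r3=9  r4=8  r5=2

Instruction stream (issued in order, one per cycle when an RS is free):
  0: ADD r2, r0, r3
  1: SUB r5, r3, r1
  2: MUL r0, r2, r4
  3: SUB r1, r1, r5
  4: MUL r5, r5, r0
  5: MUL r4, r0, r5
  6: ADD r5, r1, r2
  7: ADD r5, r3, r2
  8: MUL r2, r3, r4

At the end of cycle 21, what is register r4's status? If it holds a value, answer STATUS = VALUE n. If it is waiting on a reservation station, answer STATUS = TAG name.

STATUS = VALUE 0

c1: issue ADD r2<-Add1 | r0:4,r1:9,r2:Add1,r3:9,r4:8,r5:2
c2: issue SUB r5<-Add2 | r0:4,r1:9,r2:Add1,r3:9,r4:8,r5:Add2
c3: issue MUL r0<-Mul1 | r0:Mul1,r1:9,r2:Add1,r3:9,r4:8,r5:Add2
c4: CDB Add1=13; issue SUB r1<-Add1 | r0:Mul1,r1:Add1,r2:13,r3:9,r4:8,r5:Add2
c5: CDB Add2=0; issue MUL r5<-Mul2 | r0:Mul1,r1:Add1,r2:13,r3:9,r4:8,r5:Mul2
c6: stall | r0:Mul1,r1:Add1,r2:13,r3:9,r4:8,r5:Mul2
c7: stall | r0:Mul1,r1:Add1,r2:13,r3:9,r4:8,r5:Mul2
c8: CDB Add1=9; stall | r0:Mul1,r1:9,r2:13,r3:9,r4:8,r5:Mul2
c9: CDB Mul1=104; issue MUL r4<-Mul1 | r0:104,r1:9,r2:13,r3:9,r4:Mul1,r5:Mul2
c10: issue ADD r5<-Add1 | r0:104,r1:9,r2:13,r3:9,r4:Mul1,r5:Add1
c11: issue ADD r5<-Add2 | r0:104,r1:9,r2:13,r3:9,r4:Mul1,r5:Add2
c12: stall | r0:104,r1:9,r2:13,r3:9,r4:Mul1,r5:Add2
c13: CDB Add1=22; stall | r0:104,r1:9,r2:13,r3:9,r4:Mul1,r5:Add2
c14: CDB Add2=22; stall | r0:104,r1:9,r2:13,r3:9,r4:Mul1,r5:22
c15: CDB Mul2=0; issue MUL r2<-Mul2 | r0:104,r1:9,r2:Mul2,r3:9,r4:Mul1,r5:22
c16: - | r0:104,r1:9,r2:Mul2,r3:9,r4:Mul1,r5:22
c17: - | r0:104,r1:9,r2:Mul2,r3:9,r4:Mul1,r5:22
c18: - | r0:104,r1:9,r2:Mul2,r3:9,r4:Mul1,r5:22
c19: CDB Mul1=0 | r0:104,r1:9,r2:Mul2,r3:9,r4:0,r5:22
c20: - | r0:104,r1:9,r2:Mul2,r3:9,r4:0,r5:22
c21: - | r0:104,r1:9,r2:Mul2,r3:9,r4:0,r5:22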